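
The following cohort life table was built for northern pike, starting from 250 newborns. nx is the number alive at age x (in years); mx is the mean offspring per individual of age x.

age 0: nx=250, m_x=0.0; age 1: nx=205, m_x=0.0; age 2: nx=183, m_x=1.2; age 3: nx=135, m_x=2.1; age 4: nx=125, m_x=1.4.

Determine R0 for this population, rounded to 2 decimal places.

lx = nx/n0 = nx/250: 1, 0.82, 0.732, 0.54, 0.5
lx·mx by age: 0, 0, 0.8784, 1.134, 0.7
R0 = Σ lx·mx = 2.7124 → 2.71

2.71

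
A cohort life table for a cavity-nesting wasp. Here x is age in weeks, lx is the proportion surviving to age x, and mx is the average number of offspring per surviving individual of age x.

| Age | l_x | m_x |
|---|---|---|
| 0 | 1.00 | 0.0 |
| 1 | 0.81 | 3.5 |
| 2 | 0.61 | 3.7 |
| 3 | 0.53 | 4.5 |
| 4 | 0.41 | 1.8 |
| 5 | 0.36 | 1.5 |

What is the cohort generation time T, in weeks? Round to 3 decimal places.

2.302

lx·mx: 0, 2.835, 2.257, 2.385, 0.738, 0.54 → R0 = 8.755
x·lx·mx: 0, 2.835, 4.514, 7.155, 2.952, 2.7 → Σ = 20.156
T = 20.156 / 8.755 = 2.302227… → 2.302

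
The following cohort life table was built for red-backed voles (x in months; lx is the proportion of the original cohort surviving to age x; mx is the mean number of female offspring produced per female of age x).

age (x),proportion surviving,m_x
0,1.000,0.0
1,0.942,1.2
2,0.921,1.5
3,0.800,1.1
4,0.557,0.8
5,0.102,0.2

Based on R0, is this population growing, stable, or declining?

growing

R0 = Σ lx·mx = 0 + 1.1304 + 1.3815 + 0.88 + 0.4456 + 0.0204 = 3.8579
R0 > 1, so the population is growing.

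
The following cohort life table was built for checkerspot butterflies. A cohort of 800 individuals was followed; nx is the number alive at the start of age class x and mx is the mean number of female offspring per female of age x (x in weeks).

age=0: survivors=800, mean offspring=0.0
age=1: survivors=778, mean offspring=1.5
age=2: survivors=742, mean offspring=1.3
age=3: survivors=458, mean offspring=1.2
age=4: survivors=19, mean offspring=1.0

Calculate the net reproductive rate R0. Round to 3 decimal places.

3.375

lx = nx/n0 = nx/800: 1, 0.9725, 0.9275, 0.5725, 0.02375
lx·mx by age: 0, 1.45875, 1.20575, 0.687, 0.02375
R0 = Σ lx·mx = 3.37525 → 3.375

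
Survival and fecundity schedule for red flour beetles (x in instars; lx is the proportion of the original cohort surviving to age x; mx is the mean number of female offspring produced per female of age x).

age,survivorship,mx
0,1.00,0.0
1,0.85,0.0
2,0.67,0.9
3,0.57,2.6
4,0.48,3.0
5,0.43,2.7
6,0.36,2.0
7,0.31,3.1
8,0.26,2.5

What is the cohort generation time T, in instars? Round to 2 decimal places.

4.77

lx·mx: 0, 0, 0.603, 1.482, 1.44, 1.161, 0.72, 0.961, 0.65 → R0 = 7.017
x·lx·mx: 0, 0, 1.206, 4.446, 5.76, 5.805, 4.32, 6.727, 5.2 → Σ = 33.464
T = 33.464 / 7.017 = 4.76899… → 4.77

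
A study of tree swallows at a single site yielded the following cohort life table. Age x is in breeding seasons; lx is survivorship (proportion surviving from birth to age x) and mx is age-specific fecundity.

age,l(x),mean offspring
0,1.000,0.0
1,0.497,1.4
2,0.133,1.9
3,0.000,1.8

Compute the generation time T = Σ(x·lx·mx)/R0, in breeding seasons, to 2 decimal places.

1.27

lx·mx: 0, 0.6958, 0.2527, 0 → R0 = 0.9485
x·lx·mx: 0, 0.6958, 0.5054, 0 → Σ = 1.2012
T = 1.2012 / 0.9485 = 1.266421… → 1.27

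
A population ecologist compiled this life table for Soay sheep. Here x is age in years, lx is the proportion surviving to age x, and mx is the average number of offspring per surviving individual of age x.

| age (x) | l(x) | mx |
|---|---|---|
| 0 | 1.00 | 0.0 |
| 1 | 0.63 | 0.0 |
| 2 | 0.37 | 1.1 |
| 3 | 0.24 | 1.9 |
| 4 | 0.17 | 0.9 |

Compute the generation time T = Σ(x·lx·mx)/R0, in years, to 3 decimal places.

lx·mx: 0, 0, 0.407, 0.456, 0.153 → R0 = 1.016
x·lx·mx: 0, 0, 0.814, 1.368, 0.612 → Σ = 2.794
T = 2.794 / 1.016 = 2.75 → 2.750

2.750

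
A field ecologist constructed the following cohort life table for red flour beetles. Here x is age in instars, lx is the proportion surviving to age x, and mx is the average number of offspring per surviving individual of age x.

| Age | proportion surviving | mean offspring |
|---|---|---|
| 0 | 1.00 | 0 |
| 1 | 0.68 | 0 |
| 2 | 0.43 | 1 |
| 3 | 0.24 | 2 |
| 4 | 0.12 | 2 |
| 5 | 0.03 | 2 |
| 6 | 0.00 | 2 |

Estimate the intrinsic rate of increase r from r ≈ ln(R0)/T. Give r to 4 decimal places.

R0 = Σ lx·mx = 0 + 0 + 0.43 + 0.48 + 0.24 + 0.06 + 0 = 1.21
Σ x·lx·mx = 3.56; T = 3.56/1.21 = 2.94215…
r ≈ ln(R0)/T = ln(1.21)/2.94215… = 0.06479… → 0.0648

0.0648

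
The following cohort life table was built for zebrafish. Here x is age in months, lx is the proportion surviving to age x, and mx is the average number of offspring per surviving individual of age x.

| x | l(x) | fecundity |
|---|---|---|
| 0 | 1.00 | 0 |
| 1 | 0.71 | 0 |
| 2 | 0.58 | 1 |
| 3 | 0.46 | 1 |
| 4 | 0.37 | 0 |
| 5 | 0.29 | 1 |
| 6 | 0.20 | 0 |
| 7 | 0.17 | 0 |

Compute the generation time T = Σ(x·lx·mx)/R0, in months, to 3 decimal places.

lx·mx: 0, 0, 0.58, 0.46, 0, 0.29, 0, 0 → R0 = 1.33
x·lx·mx: 0, 0, 1.16, 1.38, 0, 1.45, 0, 0 → Σ = 3.99
T = 3.99 / 1.33 = 3 → 3.000

3.000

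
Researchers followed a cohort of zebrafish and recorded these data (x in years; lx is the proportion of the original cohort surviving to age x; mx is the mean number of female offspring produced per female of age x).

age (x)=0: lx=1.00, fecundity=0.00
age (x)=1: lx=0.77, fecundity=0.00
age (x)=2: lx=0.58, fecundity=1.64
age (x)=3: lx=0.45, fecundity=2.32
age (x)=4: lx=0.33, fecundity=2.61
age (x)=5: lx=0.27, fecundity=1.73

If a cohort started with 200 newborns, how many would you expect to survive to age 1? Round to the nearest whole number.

Expected survivors = N0 · l_1 = 200 × 0.77 = 154 → 154

154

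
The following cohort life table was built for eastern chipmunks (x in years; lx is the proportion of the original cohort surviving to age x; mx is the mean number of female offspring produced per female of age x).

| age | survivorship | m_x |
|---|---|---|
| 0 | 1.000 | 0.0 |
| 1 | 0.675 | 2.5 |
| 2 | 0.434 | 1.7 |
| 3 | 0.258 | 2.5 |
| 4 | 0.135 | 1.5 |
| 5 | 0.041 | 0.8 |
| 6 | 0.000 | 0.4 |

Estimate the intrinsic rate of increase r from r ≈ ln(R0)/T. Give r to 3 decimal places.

0.651

R0 = Σ lx·mx = 0 + 1.6875 + 0.7378 + 0.645 + 0.2025 + 0.0328 + 0 = 3.3056
Σ x·lx·mx = 6.0721; T = 6.0721/3.3056 = 1.83691…
r ≈ ln(R0)/T = ln(3.3056)/1.83691… = 0.65088… → 0.651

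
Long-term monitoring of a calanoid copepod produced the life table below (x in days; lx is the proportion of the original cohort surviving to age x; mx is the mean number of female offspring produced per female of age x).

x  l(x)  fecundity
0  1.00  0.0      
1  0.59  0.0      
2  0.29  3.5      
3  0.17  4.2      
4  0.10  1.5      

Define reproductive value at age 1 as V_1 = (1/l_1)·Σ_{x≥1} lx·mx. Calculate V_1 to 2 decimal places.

3.18

lx·mx for x ≥ 1: 0, 1.015, 0.714, 0.15 → sum = 1.879
V_1 = 1.879 / l_1 = 1.879 / 0.59 = 3.184746… → 3.18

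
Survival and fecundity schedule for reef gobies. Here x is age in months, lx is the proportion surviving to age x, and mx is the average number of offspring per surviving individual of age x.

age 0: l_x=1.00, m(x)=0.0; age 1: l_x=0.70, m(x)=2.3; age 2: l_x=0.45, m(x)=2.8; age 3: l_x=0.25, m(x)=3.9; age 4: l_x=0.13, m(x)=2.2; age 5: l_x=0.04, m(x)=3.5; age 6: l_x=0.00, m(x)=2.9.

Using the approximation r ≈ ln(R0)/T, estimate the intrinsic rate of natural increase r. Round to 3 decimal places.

0.697

R0 = Σ lx·mx = 0 + 1.61 + 1.26 + 0.975 + 0.286 + 0.14 + 0 = 4.271
Σ x·lx·mx = 8.899; T = 8.899/4.271 = 2.08359…
r ≈ ln(R0)/T = ln(4.271)/2.08359… = 0.6968… → 0.697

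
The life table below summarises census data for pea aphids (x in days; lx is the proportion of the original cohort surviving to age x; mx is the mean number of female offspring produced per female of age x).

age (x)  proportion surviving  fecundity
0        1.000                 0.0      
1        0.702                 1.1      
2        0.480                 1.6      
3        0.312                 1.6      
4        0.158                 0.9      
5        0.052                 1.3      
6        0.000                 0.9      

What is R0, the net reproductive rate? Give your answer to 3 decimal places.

2.249

lx·mx by age: 0, 0.7722, 0.768, 0.4992, 0.1422, 0.0676, 0
R0 = Σ lx·mx = 2.2492 → 2.249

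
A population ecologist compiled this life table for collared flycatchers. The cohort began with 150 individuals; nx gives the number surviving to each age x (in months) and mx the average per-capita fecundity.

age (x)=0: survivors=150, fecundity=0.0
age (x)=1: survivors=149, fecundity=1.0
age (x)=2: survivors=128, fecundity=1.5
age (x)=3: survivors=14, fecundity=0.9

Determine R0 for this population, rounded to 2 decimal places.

2.36

lx = nx/n0 = nx/150: 1, 0.99333…, 0.85333…, 0.09333…
lx·mx by age: 0, 0.993333…, 1.28…, 0.084…
R0 = Σ lx·mx = 2.357333… → 2.36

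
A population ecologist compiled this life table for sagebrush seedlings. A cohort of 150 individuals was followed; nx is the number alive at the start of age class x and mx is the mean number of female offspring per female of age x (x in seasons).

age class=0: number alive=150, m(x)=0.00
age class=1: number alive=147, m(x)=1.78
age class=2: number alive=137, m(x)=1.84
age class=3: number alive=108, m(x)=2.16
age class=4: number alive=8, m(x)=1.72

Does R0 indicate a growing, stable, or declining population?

lx = nx/n0 = nx/150: 1, 0.98, 0.91333…, 0.72, 0.05333…
R0 = Σ lx·mx = 0 + 1.7444 + 1.680533… + 1.5552 + 0.091733… = 5.071867…
R0 > 1, so the population is growing.

growing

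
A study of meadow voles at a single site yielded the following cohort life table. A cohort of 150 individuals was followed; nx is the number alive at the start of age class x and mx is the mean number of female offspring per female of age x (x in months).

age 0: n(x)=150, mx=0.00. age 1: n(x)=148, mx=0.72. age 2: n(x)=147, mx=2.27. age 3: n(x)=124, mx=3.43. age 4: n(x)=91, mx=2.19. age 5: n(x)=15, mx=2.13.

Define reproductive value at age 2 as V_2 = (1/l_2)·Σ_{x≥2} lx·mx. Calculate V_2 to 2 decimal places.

6.74

lx = nx/n0 = nx/150: 1, 0.98667…, 0.98, 0.82667…, 0.60667…, 0.1
lx·mx for x ≥ 2: 2.2246, 2.835467…, 1.3286…, 0.213 → sum = 6.601667…
V_2 = 6.601667… / l_2 = 6.601667… / 0.98 = 6.736395… → 6.74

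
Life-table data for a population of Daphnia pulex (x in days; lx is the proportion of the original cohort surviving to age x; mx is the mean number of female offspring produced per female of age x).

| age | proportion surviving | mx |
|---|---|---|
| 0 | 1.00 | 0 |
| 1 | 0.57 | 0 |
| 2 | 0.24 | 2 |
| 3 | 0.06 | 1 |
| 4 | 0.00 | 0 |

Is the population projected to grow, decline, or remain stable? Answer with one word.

R0 = Σ lx·mx = 0 + 0 + 0.48 + 0.06 + 0 = 0.54
R0 < 1, so the population is declining.

declining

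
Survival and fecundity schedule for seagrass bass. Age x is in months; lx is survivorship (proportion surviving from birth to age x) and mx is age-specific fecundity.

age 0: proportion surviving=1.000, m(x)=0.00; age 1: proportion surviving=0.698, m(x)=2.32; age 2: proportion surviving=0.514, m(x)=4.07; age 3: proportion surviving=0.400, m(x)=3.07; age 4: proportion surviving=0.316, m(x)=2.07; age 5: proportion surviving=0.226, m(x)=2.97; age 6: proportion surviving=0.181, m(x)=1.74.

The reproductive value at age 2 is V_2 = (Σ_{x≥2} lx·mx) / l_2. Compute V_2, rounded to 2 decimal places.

9.65

lx·mx for x ≥ 2: 2.09198, 1.228, 0.65412, 0.67122, 0.31494 → sum = 4.96026
V_2 = 4.96026 / l_2 = 4.96026 / 0.514 = 9.650311… → 9.65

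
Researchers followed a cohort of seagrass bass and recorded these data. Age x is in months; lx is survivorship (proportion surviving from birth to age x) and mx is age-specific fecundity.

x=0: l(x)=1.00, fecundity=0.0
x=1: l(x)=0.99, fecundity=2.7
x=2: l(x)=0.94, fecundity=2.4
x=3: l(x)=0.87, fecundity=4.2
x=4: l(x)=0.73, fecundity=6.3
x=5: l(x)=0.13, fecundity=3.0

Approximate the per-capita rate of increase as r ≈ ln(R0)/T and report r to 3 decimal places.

R0 = Σ lx·mx = 0 + 2.673 + 2.256 + 3.654 + 4.599 + 0.39 = 13.572
Σ x·lx·mx = 38.493; T = 38.493/13.572 = 2.83621…
r ≈ ln(R0)/T = ln(13.572)/2.83621… = 0.91954… → 0.920

0.920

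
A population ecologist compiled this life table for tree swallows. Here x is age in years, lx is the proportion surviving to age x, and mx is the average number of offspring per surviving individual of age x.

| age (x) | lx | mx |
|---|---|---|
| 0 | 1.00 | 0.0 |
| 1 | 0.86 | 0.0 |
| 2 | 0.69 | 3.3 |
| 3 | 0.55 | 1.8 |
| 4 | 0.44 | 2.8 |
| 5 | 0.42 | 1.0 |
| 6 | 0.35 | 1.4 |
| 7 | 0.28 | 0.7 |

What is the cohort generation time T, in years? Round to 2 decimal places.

lx·mx: 0, 0, 2.277, 0.99, 1.232, 0.42, 0.49, 0.196 → R0 = 5.605
x·lx·mx: 0, 0, 4.554, 2.97, 4.928, 2.1, 2.94, 1.372 → Σ = 18.864
T = 18.864 / 5.605 = 3.365566… → 3.37

3.37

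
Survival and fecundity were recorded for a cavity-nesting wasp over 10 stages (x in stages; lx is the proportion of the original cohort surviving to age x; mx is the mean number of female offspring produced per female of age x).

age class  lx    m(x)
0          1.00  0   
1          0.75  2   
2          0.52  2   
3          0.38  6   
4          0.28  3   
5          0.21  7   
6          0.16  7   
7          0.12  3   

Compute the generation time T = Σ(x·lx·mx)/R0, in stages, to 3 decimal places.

3.527

lx·mx: 0, 1.5, 1.04, 2.28, 0.84, 1.47, 1.12, 0.36 → R0 = 8.61
x·lx·mx: 0, 1.5, 2.08, 6.84, 3.36, 7.35, 6.72, 2.52 → Σ = 30.37
T = 30.37 / 8.61 = 3.527294… → 3.527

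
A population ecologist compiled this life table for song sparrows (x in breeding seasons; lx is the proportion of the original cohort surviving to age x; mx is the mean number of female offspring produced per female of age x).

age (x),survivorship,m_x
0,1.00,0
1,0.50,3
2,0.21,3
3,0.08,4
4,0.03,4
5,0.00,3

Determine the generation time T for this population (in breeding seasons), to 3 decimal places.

1.634

lx·mx: 0, 1.5, 0.63, 0.32, 0.12, 0 → R0 = 2.57
x·lx·mx: 0, 1.5, 1.26, 0.96, 0.48, 0 → Σ = 4.2
T = 4.2 / 2.57 = 1.634241… → 1.634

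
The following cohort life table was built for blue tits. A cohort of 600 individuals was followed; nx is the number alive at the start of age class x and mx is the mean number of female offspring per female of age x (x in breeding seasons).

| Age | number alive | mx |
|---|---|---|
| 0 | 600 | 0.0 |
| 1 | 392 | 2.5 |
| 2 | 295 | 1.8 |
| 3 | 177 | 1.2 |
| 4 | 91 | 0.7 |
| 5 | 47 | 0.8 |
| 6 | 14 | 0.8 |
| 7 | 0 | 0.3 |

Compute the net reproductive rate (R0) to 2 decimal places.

3.06

lx = nx/n0 = nx/600: 1, 0.65333…, 0.49167…, 0.295, 0.15167…, 0.07833…, 0.02333…, 0
lx·mx by age: 0, 1.633333…, 0.885…, 0.354, 0.106167…, 0.062667…, 0.018667…, 0
R0 = Σ lx·mx = 3.059833… → 3.06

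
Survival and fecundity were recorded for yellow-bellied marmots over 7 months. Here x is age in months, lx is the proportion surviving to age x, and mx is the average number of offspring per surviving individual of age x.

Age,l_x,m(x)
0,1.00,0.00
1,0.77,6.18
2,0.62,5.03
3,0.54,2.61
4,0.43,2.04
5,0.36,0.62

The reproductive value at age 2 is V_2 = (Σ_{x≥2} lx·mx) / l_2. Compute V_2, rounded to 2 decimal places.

9.08

lx·mx for x ≥ 2: 3.1186, 1.4094, 0.8772, 0.2232 → sum = 5.6284
V_2 = 5.6284 / l_2 = 5.6284 / 0.62 = 9.078065… → 9.08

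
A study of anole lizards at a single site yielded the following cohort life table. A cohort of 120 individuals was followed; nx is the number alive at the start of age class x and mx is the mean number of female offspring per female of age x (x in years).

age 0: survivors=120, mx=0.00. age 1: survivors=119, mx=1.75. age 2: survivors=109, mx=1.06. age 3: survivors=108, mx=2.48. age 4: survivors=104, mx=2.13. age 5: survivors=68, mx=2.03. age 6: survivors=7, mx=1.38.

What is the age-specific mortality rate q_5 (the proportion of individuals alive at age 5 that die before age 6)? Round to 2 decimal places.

lx = nx/n0 = nx/120: 1, 0.99167…, 0.90833…, 0.9, 0.86667…, 0.56667…, 0.05833…
q_5 = (l_5 − l_6) / l_5 = (0.566667… − 0.058333…) / 0.566667…
     = 0.508333… / 0.566667… = 0.897059… → 0.90

0.90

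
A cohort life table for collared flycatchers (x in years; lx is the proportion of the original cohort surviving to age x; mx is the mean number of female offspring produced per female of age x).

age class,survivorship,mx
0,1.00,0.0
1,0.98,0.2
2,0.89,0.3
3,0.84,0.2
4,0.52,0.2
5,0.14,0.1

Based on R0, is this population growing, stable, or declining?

declining

R0 = Σ lx·mx = 0 + 0.196 + 0.267 + 0.168 + 0.104 + 0.014 = 0.749
R0 < 1, so the population is declining.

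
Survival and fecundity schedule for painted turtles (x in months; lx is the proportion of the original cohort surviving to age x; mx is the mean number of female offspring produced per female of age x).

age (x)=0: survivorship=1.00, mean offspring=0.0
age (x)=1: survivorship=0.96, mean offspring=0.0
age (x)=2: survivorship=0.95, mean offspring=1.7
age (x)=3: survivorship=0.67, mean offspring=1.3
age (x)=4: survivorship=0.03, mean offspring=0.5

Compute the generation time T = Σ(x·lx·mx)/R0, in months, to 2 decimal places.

2.36

lx·mx: 0, 0, 1.615, 0.871, 0.015 → R0 = 2.501
x·lx·mx: 0, 0, 3.23, 2.613, 0.06 → Σ = 5.903
T = 5.903 / 2.501 = 2.360256… → 2.36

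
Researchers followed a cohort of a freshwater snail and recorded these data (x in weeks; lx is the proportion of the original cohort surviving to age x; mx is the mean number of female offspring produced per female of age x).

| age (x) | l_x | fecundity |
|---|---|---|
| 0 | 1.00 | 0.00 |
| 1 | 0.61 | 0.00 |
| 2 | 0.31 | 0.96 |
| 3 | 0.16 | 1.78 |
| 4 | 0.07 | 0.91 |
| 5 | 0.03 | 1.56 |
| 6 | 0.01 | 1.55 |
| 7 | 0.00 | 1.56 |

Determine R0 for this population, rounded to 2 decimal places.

lx·mx by age: 0, 0, 0.2976, 0.2848, 0.0637, 0.0468, 0.0155, 0
R0 = Σ lx·mx = 0.7084 → 0.71

0.71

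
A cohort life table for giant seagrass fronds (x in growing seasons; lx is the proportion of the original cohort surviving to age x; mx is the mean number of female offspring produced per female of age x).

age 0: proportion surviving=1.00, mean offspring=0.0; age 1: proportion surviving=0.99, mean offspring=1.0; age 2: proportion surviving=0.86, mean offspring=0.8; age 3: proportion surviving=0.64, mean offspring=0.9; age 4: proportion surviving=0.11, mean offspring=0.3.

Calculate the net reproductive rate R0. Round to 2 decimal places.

lx·mx by age: 0, 0.99, 0.688, 0.576, 0.033
R0 = Σ lx·mx = 2.287 → 2.29

2.29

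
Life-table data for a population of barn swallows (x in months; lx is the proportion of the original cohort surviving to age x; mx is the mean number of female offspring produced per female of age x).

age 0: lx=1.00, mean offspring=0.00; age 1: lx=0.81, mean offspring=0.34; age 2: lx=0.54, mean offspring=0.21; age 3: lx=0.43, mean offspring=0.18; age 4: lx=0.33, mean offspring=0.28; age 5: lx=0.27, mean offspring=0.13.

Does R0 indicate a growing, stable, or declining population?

declining

R0 = Σ lx·mx = 0 + 0.2754 + 0.1134 + 0.0774 + 0.0924 + 0.0351 = 0.5937
R0 < 1, so the population is declining.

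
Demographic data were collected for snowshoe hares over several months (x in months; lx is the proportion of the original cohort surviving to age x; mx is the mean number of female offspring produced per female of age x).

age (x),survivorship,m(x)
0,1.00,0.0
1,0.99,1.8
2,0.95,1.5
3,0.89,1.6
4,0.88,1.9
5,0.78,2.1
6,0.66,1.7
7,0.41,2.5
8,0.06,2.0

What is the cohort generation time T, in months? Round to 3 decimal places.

lx·mx: 0, 1.782, 1.425, 1.424, 1.672, 1.638, 1.122, 1.025, 0.12 → R0 = 10.208
x·lx·mx: 0, 1.782, 2.85, 4.272, 6.688, 8.19, 6.732, 7.175, 0.96 → Σ = 38.649
T = 38.649 / 10.208 = 3.786148… → 3.786

3.786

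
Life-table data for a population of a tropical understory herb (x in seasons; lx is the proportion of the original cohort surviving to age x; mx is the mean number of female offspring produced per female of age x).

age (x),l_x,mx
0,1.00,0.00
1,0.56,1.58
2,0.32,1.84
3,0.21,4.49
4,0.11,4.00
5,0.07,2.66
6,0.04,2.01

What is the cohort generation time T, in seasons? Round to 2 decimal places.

lx·mx: 0, 0.8848, 0.5888, 0.9429, 0.44, 0.1862, 0.0804 → R0 = 3.1231
x·lx·mx: 0, 0.8848, 1.1776, 2.8287, 1.76, 0.931, 0.4824 → Σ = 8.0645
T = 8.0645 / 3.1231 = 2.58221… → 2.58

2.58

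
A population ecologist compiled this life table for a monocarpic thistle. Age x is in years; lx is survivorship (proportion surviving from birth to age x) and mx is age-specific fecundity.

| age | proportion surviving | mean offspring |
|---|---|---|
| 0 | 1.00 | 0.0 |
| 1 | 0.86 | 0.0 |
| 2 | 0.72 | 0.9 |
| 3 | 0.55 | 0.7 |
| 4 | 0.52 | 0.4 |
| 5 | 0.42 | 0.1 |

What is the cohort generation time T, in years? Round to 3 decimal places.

lx·mx: 0, 0, 0.648, 0.385, 0.208, 0.042 → R0 = 1.283
x·lx·mx: 0, 0, 1.296, 1.155, 0.832, 0.21 → Σ = 3.493
T = 3.493 / 1.283 = 2.722525… → 2.723

2.723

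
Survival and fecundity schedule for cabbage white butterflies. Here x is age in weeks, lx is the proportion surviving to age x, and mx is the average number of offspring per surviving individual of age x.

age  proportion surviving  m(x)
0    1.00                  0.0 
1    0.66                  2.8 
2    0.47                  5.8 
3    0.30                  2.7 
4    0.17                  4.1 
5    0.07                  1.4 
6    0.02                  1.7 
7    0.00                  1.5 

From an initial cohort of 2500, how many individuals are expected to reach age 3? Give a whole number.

750

Expected survivors = N0 · l_3 = 2500 × 0.30 = 750 → 750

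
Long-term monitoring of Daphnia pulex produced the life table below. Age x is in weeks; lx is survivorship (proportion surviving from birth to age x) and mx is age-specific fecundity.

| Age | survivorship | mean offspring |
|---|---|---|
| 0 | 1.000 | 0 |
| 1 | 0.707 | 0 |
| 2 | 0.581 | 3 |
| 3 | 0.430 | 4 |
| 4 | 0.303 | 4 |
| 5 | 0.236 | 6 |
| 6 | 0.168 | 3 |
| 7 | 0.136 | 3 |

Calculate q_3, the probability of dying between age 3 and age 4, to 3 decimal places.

0.295

q_3 = (l_3 − l_4) / l_3 = (0.43 − 0.303) / 0.43
     = 0.127 / 0.43 = 0.295349… → 0.295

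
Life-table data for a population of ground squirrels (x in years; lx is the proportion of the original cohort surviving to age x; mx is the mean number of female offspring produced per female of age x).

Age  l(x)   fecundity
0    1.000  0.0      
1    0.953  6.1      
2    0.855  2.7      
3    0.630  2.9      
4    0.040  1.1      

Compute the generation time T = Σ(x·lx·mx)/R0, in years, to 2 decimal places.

1.61

lx·mx: 0, 5.8133, 2.3085, 1.827, 0.044 → R0 = 9.9928
x·lx·mx: 0, 5.8133, 4.617, 5.481, 0.176 → Σ = 16.0873
T = 16.0873 / 9.9928 = 1.609889… → 1.61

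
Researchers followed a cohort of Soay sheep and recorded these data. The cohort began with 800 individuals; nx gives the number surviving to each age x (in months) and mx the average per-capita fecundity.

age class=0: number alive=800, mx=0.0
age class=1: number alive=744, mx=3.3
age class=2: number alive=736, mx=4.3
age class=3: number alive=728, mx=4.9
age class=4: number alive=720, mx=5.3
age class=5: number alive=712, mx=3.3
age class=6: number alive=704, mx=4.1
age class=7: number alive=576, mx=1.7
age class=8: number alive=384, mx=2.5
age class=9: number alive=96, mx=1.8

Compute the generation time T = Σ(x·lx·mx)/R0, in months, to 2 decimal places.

3.93

lx = nx/n0 = nx/800: 1, 0.93, 0.92, 0.91, 0.9, 0.89, 0.88, 0.72, 0.48, 0.12
lx·mx: 0, 3.069, 3.956, 4.459, 4.77, 2.937, 3.608, 1.224, 1.2, 0.216 → R0 = 25.439
x·lx·mx: 0, 3.069, 7.912, 13.377, 19.08, 14.685, 21.648, 8.568, 9.6, 1.944 → Σ = 99.883
T = 99.883 / 25.439 = 3.926373… → 3.93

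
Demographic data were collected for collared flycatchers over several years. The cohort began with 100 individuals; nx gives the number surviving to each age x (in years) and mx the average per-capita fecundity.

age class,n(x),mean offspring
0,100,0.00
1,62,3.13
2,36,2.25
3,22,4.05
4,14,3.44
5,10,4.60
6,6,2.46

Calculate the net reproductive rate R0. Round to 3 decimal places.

4.731

lx = nx/n0 = nx/100: 1, 0.62, 0.36, 0.22, 0.14, 0.1, 0.06
lx·mx by age: 0, 1.9406, 0.81, 0.891, 0.4816, 0.46, 0.1476
R0 = Σ lx·mx = 4.7308 → 4.731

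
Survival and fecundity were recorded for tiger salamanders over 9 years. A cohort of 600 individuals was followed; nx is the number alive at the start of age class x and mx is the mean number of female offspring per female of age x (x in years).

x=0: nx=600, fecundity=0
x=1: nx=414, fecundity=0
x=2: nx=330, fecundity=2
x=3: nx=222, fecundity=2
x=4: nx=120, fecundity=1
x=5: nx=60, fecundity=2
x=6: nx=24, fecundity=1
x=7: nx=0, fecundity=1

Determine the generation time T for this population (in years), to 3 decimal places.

2.833

lx = nx/n0 = nx/600: 1, 0.69, 0.55, 0.37, 0.2, 0.1, 0.04, 0
lx·mx: 0, 0, 1.1, 0.74, 0.2, 0.2, 0.04, 0 → R0 = 2.28
x·lx·mx: 0, 0, 2.2, 2.22, 0.8, 1, 0.24, 0 → Σ = 6.46
T = 6.46 / 2.28 = 2.833333… → 2.833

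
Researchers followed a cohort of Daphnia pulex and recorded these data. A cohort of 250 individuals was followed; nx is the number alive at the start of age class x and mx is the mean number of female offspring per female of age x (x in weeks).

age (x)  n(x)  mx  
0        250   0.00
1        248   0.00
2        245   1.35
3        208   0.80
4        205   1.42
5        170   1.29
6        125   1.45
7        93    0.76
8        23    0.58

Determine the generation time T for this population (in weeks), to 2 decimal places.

lx = nx/n0 = nx/250: 1, 0.992, 0.98, 0.832, 0.82, 0.68, 0.5, 0.372, 0.092
lx·mx: 0, 0, 1.323, 0.6656, 1.1644, 0.8772, 0.725, 0.28272, 0.05336 → R0 = 5.09128
x·lx·mx: 0, 0, 2.646, 1.9968, 4.6576, 4.386, 4.35, 1.97904, 0.42688 → Σ = 20.44232
T = 20.44232 / 5.09128 = 4.015163… → 4.02

4.02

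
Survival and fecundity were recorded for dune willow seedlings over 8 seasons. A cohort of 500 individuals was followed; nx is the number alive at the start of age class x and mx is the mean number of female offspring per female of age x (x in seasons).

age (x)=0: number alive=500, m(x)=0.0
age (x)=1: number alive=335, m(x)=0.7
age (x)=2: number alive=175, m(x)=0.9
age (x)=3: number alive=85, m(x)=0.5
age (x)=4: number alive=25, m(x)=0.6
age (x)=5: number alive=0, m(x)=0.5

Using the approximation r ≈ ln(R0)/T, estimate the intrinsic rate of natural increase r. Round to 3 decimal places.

lx = nx/n0 = nx/500: 1, 0.67, 0.35, 0.17, 0.05, 0
R0 = Σ lx·mx = 0 + 0.469 + 0.315 + 0.085 + 0.03 + 0 = 0.899
Σ x·lx·mx = 1.474; T = 1.474/0.899 = 1.6396…
r ≈ ln(R0)/T = ln(0.899)/1.6396… = -0.06494… → -0.065

-0.065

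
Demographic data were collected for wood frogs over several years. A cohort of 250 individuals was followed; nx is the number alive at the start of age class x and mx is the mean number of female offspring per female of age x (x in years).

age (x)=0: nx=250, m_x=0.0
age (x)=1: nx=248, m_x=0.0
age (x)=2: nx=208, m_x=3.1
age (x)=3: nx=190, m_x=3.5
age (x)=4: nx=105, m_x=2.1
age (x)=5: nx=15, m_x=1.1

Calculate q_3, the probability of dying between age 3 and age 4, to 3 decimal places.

0.447

lx = nx/n0 = nx/250: 1, 0.992, 0.832, 0.76, 0.42, 0.06
q_3 = (l_3 − l_4) / l_3 = (0.76 − 0.42) / 0.76
     = 0.34 / 0.76 = 0.447368… → 0.447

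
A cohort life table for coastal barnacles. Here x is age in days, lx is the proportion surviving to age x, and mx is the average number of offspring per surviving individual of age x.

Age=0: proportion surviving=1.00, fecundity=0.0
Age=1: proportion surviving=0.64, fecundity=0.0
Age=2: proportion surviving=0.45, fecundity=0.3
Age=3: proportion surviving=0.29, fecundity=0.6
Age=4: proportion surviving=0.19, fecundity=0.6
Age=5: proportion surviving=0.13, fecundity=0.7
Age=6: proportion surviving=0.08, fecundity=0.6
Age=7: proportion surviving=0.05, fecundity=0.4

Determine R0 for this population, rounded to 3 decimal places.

0.582

lx·mx by age: 0, 0, 0.135, 0.174, 0.114, 0.091, 0.048, 0.02
R0 = Σ lx·mx = 0.582 → 0.582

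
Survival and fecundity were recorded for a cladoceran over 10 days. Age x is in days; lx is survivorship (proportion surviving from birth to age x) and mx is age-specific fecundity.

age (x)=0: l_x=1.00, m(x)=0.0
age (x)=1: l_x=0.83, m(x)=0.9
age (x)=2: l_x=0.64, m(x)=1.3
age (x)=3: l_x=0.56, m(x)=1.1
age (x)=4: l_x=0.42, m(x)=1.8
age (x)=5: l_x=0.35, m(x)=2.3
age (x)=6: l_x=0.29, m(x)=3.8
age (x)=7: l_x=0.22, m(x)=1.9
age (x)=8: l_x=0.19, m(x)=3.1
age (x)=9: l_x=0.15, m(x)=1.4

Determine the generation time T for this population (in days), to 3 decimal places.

lx·mx: 0, 0.747, 0.832, 0.616, 0.756, 0.805, 1.102, 0.418, 0.589, 0.21 → R0 = 6.075
x·lx·mx: 0, 0.747, 1.664, 1.848, 3.024, 4.025, 6.612, 2.926, 4.712, 1.89 → Σ = 27.448
T = 27.448 / 6.075 = 4.518189… → 4.518

4.518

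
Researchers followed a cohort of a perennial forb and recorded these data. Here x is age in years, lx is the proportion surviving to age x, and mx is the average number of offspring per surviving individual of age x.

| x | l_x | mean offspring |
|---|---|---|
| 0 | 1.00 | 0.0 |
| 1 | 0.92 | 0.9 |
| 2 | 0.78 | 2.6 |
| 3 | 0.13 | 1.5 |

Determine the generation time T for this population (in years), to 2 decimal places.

lx·mx: 0, 0.828, 2.028, 0.195 → R0 = 3.051
x·lx·mx: 0, 0.828, 4.056, 0.585 → Σ = 5.469
T = 5.469 / 3.051 = 1.792527… → 1.79

1.79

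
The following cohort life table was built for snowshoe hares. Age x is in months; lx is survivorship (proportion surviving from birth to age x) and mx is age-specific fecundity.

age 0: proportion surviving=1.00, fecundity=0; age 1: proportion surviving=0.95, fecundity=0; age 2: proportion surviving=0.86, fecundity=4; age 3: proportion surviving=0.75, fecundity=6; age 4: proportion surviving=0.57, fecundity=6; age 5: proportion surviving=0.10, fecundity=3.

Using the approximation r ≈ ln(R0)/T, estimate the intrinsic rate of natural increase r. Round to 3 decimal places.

R0 = Σ lx·mx = 0 + 0 + 3.44 + 4.5 + 3.42 + 0.3 = 11.66
Σ x·lx·mx = 35.56; T = 35.56/11.66 = 3.04974…
r ≈ ln(R0)/T = ln(11.66)/3.04974… = 0.80537… → 0.805

0.805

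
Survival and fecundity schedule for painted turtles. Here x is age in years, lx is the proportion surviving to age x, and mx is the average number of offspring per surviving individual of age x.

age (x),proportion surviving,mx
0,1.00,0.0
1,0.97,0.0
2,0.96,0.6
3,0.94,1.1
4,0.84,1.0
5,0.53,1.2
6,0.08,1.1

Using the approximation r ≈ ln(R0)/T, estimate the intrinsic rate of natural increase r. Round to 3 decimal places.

0.324

R0 = Σ lx·mx = 0 + 0 + 0.576 + 1.034 + 0.84 + 0.636 + 0.088 = 3.174
Σ x·lx·mx = 11.322; T = 11.322/3.174 = 3.56711…
r ≈ ln(R0)/T = ln(3.174)/3.56711… = 0.32379… → 0.324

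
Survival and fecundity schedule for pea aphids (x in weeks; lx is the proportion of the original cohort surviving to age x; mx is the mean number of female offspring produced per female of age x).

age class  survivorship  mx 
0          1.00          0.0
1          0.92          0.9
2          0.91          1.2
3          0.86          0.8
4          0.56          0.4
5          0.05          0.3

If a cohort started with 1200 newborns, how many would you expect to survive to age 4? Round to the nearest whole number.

Expected survivors = N0 · l_4 = 1200 × 0.56 = 672 → 672

672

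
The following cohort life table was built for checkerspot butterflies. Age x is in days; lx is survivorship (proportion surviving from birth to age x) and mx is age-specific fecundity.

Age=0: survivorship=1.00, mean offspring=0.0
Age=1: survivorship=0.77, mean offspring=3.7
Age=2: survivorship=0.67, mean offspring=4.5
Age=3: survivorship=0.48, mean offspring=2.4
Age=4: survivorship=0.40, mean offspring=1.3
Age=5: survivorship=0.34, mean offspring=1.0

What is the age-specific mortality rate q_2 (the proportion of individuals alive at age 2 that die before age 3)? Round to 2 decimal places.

q_2 = (l_2 − l_3) / l_2 = (0.67 − 0.48) / 0.67
     = 0.19 / 0.67 = 0.283582… → 0.28

0.28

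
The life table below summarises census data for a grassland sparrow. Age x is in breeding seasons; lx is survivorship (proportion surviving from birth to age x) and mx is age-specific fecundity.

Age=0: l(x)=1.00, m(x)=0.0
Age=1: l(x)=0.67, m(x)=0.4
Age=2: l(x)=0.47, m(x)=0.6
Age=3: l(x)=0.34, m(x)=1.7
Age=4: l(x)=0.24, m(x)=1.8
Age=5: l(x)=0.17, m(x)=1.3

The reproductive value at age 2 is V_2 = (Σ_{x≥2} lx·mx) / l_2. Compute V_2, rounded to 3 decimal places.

lx·mx for x ≥ 2: 0.282, 0.578, 0.432, 0.221 → sum = 1.513
V_2 = 1.513 / l_2 = 1.513 / 0.47 = 3.219149… → 3.219

3.219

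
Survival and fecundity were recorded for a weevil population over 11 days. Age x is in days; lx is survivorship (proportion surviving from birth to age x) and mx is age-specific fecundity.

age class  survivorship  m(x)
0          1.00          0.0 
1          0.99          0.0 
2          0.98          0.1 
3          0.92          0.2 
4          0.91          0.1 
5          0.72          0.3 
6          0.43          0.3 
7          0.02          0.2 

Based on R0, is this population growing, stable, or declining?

declining

R0 = Σ lx·mx = 0 + 0 + 0.098 + 0.184 + 0.091 + 0.216 + 0.129 + 0.004 = 0.722
R0 < 1, so the population is declining.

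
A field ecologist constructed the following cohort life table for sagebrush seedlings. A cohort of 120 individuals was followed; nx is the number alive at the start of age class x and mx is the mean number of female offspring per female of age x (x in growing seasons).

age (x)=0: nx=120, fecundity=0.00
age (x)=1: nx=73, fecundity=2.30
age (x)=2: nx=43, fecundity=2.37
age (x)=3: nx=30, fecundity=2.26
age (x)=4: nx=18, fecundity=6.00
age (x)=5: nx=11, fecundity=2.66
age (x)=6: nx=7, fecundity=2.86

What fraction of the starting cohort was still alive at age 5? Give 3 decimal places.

l_5 = n_5/n_0 = 11/120 = 0.091667… → 0.092

0.092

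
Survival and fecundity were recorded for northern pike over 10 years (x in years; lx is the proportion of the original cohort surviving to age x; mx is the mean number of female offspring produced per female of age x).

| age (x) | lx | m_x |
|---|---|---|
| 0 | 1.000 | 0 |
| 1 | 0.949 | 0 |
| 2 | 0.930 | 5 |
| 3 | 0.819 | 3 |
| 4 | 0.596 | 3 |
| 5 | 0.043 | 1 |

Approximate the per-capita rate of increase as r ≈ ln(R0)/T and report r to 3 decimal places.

0.814

R0 = Σ lx·mx = 0 + 0 + 4.65 + 2.457 + 1.788 + 0.043 = 8.938
Σ x·lx·mx = 24.038; T = 24.038/8.938 = 2.68942…
r ≈ ln(R0)/T = ln(8.938)/2.68942… = 0.81442… → 0.814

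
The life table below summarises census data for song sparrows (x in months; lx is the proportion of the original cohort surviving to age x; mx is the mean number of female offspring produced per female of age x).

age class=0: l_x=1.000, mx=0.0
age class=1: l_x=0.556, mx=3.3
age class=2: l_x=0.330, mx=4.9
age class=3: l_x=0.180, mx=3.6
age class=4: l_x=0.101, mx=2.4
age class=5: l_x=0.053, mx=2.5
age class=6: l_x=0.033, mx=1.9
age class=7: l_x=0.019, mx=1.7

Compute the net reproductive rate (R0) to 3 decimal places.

lx·mx by age: 0, 1.8348, 1.617, 0.648, 0.2424, 0.1325, 0.0627, 0.0323
R0 = Σ lx·mx = 4.5697 → 4.570

4.570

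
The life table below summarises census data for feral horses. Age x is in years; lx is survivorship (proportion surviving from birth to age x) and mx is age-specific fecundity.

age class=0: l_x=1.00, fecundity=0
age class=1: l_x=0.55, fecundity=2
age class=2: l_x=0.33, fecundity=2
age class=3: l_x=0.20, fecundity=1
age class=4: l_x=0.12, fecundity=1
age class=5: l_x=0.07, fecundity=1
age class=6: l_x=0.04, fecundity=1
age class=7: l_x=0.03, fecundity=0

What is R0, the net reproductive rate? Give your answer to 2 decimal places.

lx·mx by age: 0, 1.1, 0.66, 0.2, 0.12, 0.07, 0.04, 0
R0 = Σ lx·mx = 2.19 → 2.19

2.19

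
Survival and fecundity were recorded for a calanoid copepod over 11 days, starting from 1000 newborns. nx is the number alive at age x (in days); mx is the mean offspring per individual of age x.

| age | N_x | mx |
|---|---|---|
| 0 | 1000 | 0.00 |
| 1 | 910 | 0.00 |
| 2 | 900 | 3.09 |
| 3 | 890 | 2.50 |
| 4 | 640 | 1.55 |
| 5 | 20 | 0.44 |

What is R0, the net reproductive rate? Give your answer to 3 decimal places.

lx = nx/n0 = nx/1000: 1, 0.91, 0.9, 0.89, 0.64, 0.02
lx·mx by age: 0, 0, 2.781, 2.225, 0.992, 0.0088
R0 = Σ lx·mx = 6.0068 → 6.007

6.007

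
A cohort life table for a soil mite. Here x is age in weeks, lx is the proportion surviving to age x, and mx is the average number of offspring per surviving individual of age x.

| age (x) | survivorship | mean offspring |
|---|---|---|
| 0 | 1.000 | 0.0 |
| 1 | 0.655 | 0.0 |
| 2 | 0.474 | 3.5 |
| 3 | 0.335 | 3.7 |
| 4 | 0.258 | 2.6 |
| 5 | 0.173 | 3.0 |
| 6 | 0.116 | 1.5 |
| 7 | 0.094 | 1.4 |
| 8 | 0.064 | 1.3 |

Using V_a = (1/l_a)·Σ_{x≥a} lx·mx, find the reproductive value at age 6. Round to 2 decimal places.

lx·mx for x ≥ 6: 0.174, 0.1316, 0.0832 → sum = 0.3888
V_6 = 0.3888 / l_6 = 0.3888 / 0.116 = 3.351724… → 3.35

3.35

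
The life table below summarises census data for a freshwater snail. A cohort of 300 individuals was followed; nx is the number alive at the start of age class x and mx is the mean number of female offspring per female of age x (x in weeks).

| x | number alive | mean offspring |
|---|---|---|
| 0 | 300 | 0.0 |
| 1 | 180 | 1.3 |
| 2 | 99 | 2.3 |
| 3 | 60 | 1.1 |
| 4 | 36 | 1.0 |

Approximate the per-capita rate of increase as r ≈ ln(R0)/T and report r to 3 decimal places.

0.345

lx = nx/n0 = nx/300: 1, 0.6, 0.33, 0.2, 0.12
R0 = Σ lx·mx = 0 + 0.78 + 0.759 + 0.22 + 0.12 = 1.879
Σ x·lx·mx = 3.438; T = 3.438/1.879 = 1.8297…
r ≈ ln(R0)/T = ln(1.879)/1.8297… = 0.34472… → 0.345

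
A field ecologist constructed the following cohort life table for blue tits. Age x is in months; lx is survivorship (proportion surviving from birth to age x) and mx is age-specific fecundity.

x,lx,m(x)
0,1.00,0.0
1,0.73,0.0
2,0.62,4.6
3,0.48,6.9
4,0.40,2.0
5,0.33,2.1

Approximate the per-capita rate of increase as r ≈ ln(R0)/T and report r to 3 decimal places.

R0 = Σ lx·mx = 0 + 0 + 2.852 + 3.312 + 0.8 + 0.693 = 7.657
Σ x·lx·mx = 22.305; T = 22.305/7.657 = 2.91302…
r ≈ ln(R0)/T = ln(7.657)/2.91302… = 0.6988… → 0.699

0.699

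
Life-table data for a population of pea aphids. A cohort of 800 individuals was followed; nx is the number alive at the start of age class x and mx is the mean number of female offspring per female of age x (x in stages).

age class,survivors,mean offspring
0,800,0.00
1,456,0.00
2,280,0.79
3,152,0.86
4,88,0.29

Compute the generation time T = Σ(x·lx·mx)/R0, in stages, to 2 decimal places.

2.48

lx = nx/n0 = nx/800: 1, 0.57, 0.35, 0.19, 0.11
lx·mx: 0, 0, 0.2765, 0.1634, 0.0319 → R0 = 0.4718
x·lx·mx: 0, 0, 0.553, 0.4902, 0.1276 → Σ = 1.1708
T = 1.1708 / 0.4718 = 2.48156… → 2.48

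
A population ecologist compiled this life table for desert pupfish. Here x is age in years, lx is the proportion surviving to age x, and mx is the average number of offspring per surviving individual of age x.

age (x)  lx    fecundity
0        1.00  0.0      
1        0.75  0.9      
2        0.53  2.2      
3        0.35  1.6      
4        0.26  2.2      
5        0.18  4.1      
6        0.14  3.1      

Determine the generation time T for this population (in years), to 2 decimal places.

lx·mx: 0, 0.675, 1.166, 0.56, 0.572, 0.738, 0.434 → R0 = 4.145
x·lx·mx: 0, 0.675, 2.332, 1.68, 2.288, 3.69, 2.604 → Σ = 13.269
T = 13.269 / 4.145 = 3.201206… → 3.20

3.20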